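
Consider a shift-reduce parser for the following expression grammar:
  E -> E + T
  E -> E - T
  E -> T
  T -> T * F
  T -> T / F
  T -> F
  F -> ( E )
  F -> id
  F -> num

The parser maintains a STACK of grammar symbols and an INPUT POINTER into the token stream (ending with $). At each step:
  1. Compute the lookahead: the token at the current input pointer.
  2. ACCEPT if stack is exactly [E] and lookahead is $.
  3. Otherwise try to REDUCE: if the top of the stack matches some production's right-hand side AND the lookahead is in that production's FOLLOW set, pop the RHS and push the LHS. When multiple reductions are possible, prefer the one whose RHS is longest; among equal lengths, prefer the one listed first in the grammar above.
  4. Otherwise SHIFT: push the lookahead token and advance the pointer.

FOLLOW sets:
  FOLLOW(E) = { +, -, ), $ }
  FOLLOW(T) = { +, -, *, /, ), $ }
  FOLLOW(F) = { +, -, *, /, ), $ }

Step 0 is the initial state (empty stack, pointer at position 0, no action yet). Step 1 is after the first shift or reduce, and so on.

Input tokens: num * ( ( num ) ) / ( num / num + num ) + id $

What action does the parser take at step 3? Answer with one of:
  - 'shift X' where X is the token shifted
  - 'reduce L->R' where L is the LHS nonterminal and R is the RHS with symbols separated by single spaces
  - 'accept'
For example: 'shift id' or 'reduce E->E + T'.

Answer: reduce T->F

Derivation:
Step 1: shift num. Stack=[num] ptr=1 lookahead=* remaining=[* ( ( num ) ) / ( num / num + num ) + id $]
Step 2: reduce F->num. Stack=[F] ptr=1 lookahead=* remaining=[* ( ( num ) ) / ( num / num + num ) + id $]
Step 3: reduce T->F. Stack=[T] ptr=1 lookahead=* remaining=[* ( ( num ) ) / ( num / num + num ) + id $]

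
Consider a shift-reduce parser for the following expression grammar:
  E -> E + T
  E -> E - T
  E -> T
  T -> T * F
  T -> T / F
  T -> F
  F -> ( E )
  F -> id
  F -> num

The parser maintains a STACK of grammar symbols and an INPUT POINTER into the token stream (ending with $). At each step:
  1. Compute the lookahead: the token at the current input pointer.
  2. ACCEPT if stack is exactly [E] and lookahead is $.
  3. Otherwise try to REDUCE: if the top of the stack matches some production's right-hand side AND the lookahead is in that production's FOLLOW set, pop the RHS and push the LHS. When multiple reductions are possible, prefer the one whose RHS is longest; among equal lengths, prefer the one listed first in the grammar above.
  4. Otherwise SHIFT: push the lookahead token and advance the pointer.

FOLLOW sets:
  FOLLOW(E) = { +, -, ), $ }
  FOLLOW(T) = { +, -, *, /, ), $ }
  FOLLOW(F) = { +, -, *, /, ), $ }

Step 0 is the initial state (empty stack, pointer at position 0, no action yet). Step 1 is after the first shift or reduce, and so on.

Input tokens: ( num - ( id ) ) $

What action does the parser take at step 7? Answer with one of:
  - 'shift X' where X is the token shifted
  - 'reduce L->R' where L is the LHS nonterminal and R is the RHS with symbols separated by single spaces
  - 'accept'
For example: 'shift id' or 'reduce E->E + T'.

Step 1: shift (. Stack=[(] ptr=1 lookahead=num remaining=[num - ( id ) ) $]
Step 2: shift num. Stack=[( num] ptr=2 lookahead=- remaining=[- ( id ) ) $]
Step 3: reduce F->num. Stack=[( F] ptr=2 lookahead=- remaining=[- ( id ) ) $]
Step 4: reduce T->F. Stack=[( T] ptr=2 lookahead=- remaining=[- ( id ) ) $]
Step 5: reduce E->T. Stack=[( E] ptr=2 lookahead=- remaining=[- ( id ) ) $]
Step 6: shift -. Stack=[( E -] ptr=3 lookahead=( remaining=[( id ) ) $]
Step 7: shift (. Stack=[( E - (] ptr=4 lookahead=id remaining=[id ) ) $]

Answer: shift (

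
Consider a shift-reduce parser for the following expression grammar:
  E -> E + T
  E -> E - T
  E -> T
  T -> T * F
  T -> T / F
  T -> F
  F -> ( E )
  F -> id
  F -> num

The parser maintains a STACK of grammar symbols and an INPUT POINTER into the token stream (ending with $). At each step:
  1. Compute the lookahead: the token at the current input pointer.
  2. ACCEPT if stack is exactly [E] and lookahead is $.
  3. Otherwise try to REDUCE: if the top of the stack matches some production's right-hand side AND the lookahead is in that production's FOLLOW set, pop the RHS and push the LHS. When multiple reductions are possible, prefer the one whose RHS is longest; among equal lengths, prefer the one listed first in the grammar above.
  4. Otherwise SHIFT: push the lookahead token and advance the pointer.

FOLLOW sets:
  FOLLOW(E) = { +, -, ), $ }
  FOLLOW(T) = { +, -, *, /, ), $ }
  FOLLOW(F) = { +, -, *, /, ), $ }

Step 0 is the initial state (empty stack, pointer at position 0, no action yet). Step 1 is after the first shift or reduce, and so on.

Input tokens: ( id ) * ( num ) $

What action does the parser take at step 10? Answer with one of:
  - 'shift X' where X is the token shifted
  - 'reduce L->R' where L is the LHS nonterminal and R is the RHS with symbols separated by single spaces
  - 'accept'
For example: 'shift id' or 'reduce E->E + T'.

Answer: shift (

Derivation:
Step 1: shift (. Stack=[(] ptr=1 lookahead=id remaining=[id ) * ( num ) $]
Step 2: shift id. Stack=[( id] ptr=2 lookahead=) remaining=[) * ( num ) $]
Step 3: reduce F->id. Stack=[( F] ptr=2 lookahead=) remaining=[) * ( num ) $]
Step 4: reduce T->F. Stack=[( T] ptr=2 lookahead=) remaining=[) * ( num ) $]
Step 5: reduce E->T. Stack=[( E] ptr=2 lookahead=) remaining=[) * ( num ) $]
Step 6: shift ). Stack=[( E )] ptr=3 lookahead=* remaining=[* ( num ) $]
Step 7: reduce F->( E ). Stack=[F] ptr=3 lookahead=* remaining=[* ( num ) $]
Step 8: reduce T->F. Stack=[T] ptr=3 lookahead=* remaining=[* ( num ) $]
Step 9: shift *. Stack=[T *] ptr=4 lookahead=( remaining=[( num ) $]
Step 10: shift (. Stack=[T * (] ptr=5 lookahead=num remaining=[num ) $]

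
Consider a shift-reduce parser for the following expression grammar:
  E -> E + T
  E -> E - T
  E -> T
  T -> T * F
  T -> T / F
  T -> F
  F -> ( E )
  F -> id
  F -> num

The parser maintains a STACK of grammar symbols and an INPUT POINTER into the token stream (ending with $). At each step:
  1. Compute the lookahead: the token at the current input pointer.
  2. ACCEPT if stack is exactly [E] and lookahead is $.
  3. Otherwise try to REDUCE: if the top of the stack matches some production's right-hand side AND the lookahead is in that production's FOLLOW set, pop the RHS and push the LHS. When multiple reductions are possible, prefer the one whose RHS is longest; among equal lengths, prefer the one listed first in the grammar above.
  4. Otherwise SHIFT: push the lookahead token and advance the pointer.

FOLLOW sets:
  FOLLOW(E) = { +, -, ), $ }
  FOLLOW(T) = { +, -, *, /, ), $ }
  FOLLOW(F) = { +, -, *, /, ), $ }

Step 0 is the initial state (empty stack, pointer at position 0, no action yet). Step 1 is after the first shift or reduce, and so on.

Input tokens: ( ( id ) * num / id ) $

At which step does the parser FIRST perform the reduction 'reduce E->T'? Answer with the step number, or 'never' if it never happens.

Step 1: shift (. Stack=[(] ptr=1 lookahead=( remaining=[( id ) * num / id ) $]
Step 2: shift (. Stack=[( (] ptr=2 lookahead=id remaining=[id ) * num / id ) $]
Step 3: shift id. Stack=[( ( id] ptr=3 lookahead=) remaining=[) * num / id ) $]
Step 4: reduce F->id. Stack=[( ( F] ptr=3 lookahead=) remaining=[) * num / id ) $]
Step 5: reduce T->F. Stack=[( ( T] ptr=3 lookahead=) remaining=[) * num / id ) $]
Step 6: reduce E->T. Stack=[( ( E] ptr=3 lookahead=) remaining=[) * num / id ) $]

Answer: 6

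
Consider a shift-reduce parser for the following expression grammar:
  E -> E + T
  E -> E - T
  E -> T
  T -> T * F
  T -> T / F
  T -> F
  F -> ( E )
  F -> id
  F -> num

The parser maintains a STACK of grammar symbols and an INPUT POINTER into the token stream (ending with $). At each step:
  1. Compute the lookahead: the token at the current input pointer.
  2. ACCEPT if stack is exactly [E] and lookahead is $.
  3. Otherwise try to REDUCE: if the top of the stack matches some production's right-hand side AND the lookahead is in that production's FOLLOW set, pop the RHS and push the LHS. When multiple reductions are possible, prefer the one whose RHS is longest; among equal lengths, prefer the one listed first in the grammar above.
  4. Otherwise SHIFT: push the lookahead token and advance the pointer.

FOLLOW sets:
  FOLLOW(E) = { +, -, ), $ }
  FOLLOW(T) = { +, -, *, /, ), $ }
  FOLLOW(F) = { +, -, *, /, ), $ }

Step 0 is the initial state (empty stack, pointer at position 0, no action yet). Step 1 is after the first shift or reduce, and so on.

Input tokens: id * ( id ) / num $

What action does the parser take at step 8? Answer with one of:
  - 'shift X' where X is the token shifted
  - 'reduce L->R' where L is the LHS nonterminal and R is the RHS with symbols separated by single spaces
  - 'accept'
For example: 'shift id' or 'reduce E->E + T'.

Answer: reduce T->F

Derivation:
Step 1: shift id. Stack=[id] ptr=1 lookahead=* remaining=[* ( id ) / num $]
Step 2: reduce F->id. Stack=[F] ptr=1 lookahead=* remaining=[* ( id ) / num $]
Step 3: reduce T->F. Stack=[T] ptr=1 lookahead=* remaining=[* ( id ) / num $]
Step 4: shift *. Stack=[T *] ptr=2 lookahead=( remaining=[( id ) / num $]
Step 5: shift (. Stack=[T * (] ptr=3 lookahead=id remaining=[id ) / num $]
Step 6: shift id. Stack=[T * ( id] ptr=4 lookahead=) remaining=[) / num $]
Step 7: reduce F->id. Stack=[T * ( F] ptr=4 lookahead=) remaining=[) / num $]
Step 8: reduce T->F. Stack=[T * ( T] ptr=4 lookahead=) remaining=[) / num $]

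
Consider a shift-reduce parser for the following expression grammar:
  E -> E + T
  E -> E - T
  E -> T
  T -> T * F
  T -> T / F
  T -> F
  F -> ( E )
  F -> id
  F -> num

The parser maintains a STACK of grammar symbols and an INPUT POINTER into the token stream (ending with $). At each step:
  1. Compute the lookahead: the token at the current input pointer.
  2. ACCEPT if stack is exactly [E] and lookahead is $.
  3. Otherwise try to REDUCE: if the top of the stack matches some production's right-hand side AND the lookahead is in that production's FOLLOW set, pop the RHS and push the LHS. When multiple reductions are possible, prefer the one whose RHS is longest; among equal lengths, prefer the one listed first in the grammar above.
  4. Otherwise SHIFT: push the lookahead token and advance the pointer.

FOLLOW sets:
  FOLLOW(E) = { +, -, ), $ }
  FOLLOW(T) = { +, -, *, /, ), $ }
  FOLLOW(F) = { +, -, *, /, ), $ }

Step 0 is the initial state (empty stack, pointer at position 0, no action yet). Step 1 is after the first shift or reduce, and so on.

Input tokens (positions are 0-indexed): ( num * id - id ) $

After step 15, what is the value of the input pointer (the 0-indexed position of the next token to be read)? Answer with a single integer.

Answer: 7

Derivation:
Step 1: shift (. Stack=[(] ptr=1 lookahead=num remaining=[num * id - id ) $]
Step 2: shift num. Stack=[( num] ptr=2 lookahead=* remaining=[* id - id ) $]
Step 3: reduce F->num. Stack=[( F] ptr=2 lookahead=* remaining=[* id - id ) $]
Step 4: reduce T->F. Stack=[( T] ptr=2 lookahead=* remaining=[* id - id ) $]
Step 5: shift *. Stack=[( T *] ptr=3 lookahead=id remaining=[id - id ) $]
Step 6: shift id. Stack=[( T * id] ptr=4 lookahead=- remaining=[- id ) $]
Step 7: reduce F->id. Stack=[( T * F] ptr=4 lookahead=- remaining=[- id ) $]
Step 8: reduce T->T * F. Stack=[( T] ptr=4 lookahead=- remaining=[- id ) $]
Step 9: reduce E->T. Stack=[( E] ptr=4 lookahead=- remaining=[- id ) $]
Step 10: shift -. Stack=[( E -] ptr=5 lookahead=id remaining=[id ) $]
Step 11: shift id. Stack=[( E - id] ptr=6 lookahead=) remaining=[) $]
Step 12: reduce F->id. Stack=[( E - F] ptr=6 lookahead=) remaining=[) $]
Step 13: reduce T->F. Stack=[( E - T] ptr=6 lookahead=) remaining=[) $]
Step 14: reduce E->E - T. Stack=[( E] ptr=6 lookahead=) remaining=[) $]
Step 15: shift ). Stack=[( E )] ptr=7 lookahead=$ remaining=[$]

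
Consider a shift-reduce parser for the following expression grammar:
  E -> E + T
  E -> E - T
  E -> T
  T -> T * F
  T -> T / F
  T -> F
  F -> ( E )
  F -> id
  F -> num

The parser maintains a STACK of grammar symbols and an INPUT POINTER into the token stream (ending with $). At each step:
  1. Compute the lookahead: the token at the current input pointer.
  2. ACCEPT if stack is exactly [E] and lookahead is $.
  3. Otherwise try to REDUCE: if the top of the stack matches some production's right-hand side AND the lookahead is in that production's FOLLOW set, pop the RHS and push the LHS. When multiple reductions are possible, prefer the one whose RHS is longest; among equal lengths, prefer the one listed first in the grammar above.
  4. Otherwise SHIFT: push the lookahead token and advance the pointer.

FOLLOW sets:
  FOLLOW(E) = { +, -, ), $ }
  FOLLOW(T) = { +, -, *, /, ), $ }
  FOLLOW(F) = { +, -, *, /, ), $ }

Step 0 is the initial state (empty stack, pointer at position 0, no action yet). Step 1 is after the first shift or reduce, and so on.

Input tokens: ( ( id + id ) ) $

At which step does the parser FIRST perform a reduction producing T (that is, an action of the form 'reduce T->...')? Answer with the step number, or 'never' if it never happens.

Step 1: shift (. Stack=[(] ptr=1 lookahead=( remaining=[( id + id ) ) $]
Step 2: shift (. Stack=[( (] ptr=2 lookahead=id remaining=[id + id ) ) $]
Step 3: shift id. Stack=[( ( id] ptr=3 lookahead=+ remaining=[+ id ) ) $]
Step 4: reduce F->id. Stack=[( ( F] ptr=3 lookahead=+ remaining=[+ id ) ) $]
Step 5: reduce T->F. Stack=[( ( T] ptr=3 lookahead=+ remaining=[+ id ) ) $]

Answer: 5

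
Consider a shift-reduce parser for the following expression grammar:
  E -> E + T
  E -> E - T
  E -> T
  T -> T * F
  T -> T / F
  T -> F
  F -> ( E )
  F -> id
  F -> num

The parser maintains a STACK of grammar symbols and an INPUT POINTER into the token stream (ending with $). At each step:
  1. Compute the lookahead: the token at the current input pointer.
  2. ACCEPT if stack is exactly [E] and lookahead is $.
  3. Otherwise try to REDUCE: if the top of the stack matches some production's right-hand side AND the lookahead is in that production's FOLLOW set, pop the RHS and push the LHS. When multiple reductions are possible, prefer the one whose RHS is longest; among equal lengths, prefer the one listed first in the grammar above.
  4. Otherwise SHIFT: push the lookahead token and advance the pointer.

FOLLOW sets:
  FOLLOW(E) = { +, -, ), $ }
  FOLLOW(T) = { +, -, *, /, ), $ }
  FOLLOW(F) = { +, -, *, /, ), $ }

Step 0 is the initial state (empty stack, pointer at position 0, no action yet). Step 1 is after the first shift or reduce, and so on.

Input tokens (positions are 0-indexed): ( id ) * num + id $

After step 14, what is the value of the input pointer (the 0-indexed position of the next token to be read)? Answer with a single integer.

Step 1: shift (. Stack=[(] ptr=1 lookahead=id remaining=[id ) * num + id $]
Step 2: shift id. Stack=[( id] ptr=2 lookahead=) remaining=[) * num + id $]
Step 3: reduce F->id. Stack=[( F] ptr=2 lookahead=) remaining=[) * num + id $]
Step 4: reduce T->F. Stack=[( T] ptr=2 lookahead=) remaining=[) * num + id $]
Step 5: reduce E->T. Stack=[( E] ptr=2 lookahead=) remaining=[) * num + id $]
Step 6: shift ). Stack=[( E )] ptr=3 lookahead=* remaining=[* num + id $]
Step 7: reduce F->( E ). Stack=[F] ptr=3 lookahead=* remaining=[* num + id $]
Step 8: reduce T->F. Stack=[T] ptr=3 lookahead=* remaining=[* num + id $]
Step 9: shift *. Stack=[T *] ptr=4 lookahead=num remaining=[num + id $]
Step 10: shift num. Stack=[T * num] ptr=5 lookahead=+ remaining=[+ id $]
Step 11: reduce F->num. Stack=[T * F] ptr=5 lookahead=+ remaining=[+ id $]
Step 12: reduce T->T * F. Stack=[T] ptr=5 lookahead=+ remaining=[+ id $]
Step 13: reduce E->T. Stack=[E] ptr=5 lookahead=+ remaining=[+ id $]
Step 14: shift +. Stack=[E +] ptr=6 lookahead=id remaining=[id $]

Answer: 6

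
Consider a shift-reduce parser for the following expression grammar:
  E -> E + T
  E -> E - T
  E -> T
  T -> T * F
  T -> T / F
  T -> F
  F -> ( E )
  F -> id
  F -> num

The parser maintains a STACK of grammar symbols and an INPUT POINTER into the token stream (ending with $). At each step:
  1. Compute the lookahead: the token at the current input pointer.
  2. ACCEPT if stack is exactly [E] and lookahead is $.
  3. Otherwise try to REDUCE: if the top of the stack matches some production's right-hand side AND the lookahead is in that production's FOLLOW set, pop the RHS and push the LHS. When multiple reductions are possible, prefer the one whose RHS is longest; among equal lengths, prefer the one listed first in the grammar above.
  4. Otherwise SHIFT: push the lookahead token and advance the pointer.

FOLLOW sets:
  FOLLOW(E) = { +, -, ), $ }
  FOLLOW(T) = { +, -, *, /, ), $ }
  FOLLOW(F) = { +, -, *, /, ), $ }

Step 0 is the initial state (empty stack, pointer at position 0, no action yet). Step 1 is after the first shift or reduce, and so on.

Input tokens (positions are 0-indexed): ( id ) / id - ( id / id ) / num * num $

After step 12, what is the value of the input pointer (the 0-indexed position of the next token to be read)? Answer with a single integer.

Step 1: shift (. Stack=[(] ptr=1 lookahead=id remaining=[id ) / id - ( id / id ) / num * num $]
Step 2: shift id. Stack=[( id] ptr=2 lookahead=) remaining=[) / id - ( id / id ) / num * num $]
Step 3: reduce F->id. Stack=[( F] ptr=2 lookahead=) remaining=[) / id - ( id / id ) / num * num $]
Step 4: reduce T->F. Stack=[( T] ptr=2 lookahead=) remaining=[) / id - ( id / id ) / num * num $]
Step 5: reduce E->T. Stack=[( E] ptr=2 lookahead=) remaining=[) / id - ( id / id ) / num * num $]
Step 6: shift ). Stack=[( E )] ptr=3 lookahead=/ remaining=[/ id - ( id / id ) / num * num $]
Step 7: reduce F->( E ). Stack=[F] ptr=3 lookahead=/ remaining=[/ id - ( id / id ) / num * num $]
Step 8: reduce T->F. Stack=[T] ptr=3 lookahead=/ remaining=[/ id - ( id / id ) / num * num $]
Step 9: shift /. Stack=[T /] ptr=4 lookahead=id remaining=[id - ( id / id ) / num * num $]
Step 10: shift id. Stack=[T / id] ptr=5 lookahead=- remaining=[- ( id / id ) / num * num $]
Step 11: reduce F->id. Stack=[T / F] ptr=5 lookahead=- remaining=[- ( id / id ) / num * num $]
Step 12: reduce T->T / F. Stack=[T] ptr=5 lookahead=- remaining=[- ( id / id ) / num * num $]

Answer: 5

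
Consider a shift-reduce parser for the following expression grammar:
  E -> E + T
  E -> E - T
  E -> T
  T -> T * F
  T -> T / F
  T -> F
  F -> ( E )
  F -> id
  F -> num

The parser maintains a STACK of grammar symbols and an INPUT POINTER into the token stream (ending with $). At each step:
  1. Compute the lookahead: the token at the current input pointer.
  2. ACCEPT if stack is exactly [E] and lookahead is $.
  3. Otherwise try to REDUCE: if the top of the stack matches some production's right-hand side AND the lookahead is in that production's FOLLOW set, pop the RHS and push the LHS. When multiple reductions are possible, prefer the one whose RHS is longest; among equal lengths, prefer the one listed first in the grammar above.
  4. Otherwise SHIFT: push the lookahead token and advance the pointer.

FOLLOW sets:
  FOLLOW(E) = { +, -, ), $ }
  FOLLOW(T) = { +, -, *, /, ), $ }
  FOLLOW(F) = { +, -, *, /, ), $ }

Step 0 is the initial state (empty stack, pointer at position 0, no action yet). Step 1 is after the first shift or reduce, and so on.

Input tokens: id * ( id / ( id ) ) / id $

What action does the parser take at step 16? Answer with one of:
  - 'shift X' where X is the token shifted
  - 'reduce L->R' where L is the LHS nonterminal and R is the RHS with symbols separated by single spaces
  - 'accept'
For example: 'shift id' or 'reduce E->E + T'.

Step 1: shift id. Stack=[id] ptr=1 lookahead=* remaining=[* ( id / ( id ) ) / id $]
Step 2: reduce F->id. Stack=[F] ptr=1 lookahead=* remaining=[* ( id / ( id ) ) / id $]
Step 3: reduce T->F. Stack=[T] ptr=1 lookahead=* remaining=[* ( id / ( id ) ) / id $]
Step 4: shift *. Stack=[T *] ptr=2 lookahead=( remaining=[( id / ( id ) ) / id $]
Step 5: shift (. Stack=[T * (] ptr=3 lookahead=id remaining=[id / ( id ) ) / id $]
Step 6: shift id. Stack=[T * ( id] ptr=4 lookahead=/ remaining=[/ ( id ) ) / id $]
Step 7: reduce F->id. Stack=[T * ( F] ptr=4 lookahead=/ remaining=[/ ( id ) ) / id $]
Step 8: reduce T->F. Stack=[T * ( T] ptr=4 lookahead=/ remaining=[/ ( id ) ) / id $]
Step 9: shift /. Stack=[T * ( T /] ptr=5 lookahead=( remaining=[( id ) ) / id $]
Step 10: shift (. Stack=[T * ( T / (] ptr=6 lookahead=id remaining=[id ) ) / id $]
Step 11: shift id. Stack=[T * ( T / ( id] ptr=7 lookahead=) remaining=[) ) / id $]
Step 12: reduce F->id. Stack=[T * ( T / ( F] ptr=7 lookahead=) remaining=[) ) / id $]
Step 13: reduce T->F. Stack=[T * ( T / ( T] ptr=7 lookahead=) remaining=[) ) / id $]
Step 14: reduce E->T. Stack=[T * ( T / ( E] ptr=7 lookahead=) remaining=[) ) / id $]
Step 15: shift ). Stack=[T * ( T / ( E )] ptr=8 lookahead=) remaining=[) / id $]
Step 16: reduce F->( E ). Stack=[T * ( T / F] ptr=8 lookahead=) remaining=[) / id $]

Answer: reduce F->( E )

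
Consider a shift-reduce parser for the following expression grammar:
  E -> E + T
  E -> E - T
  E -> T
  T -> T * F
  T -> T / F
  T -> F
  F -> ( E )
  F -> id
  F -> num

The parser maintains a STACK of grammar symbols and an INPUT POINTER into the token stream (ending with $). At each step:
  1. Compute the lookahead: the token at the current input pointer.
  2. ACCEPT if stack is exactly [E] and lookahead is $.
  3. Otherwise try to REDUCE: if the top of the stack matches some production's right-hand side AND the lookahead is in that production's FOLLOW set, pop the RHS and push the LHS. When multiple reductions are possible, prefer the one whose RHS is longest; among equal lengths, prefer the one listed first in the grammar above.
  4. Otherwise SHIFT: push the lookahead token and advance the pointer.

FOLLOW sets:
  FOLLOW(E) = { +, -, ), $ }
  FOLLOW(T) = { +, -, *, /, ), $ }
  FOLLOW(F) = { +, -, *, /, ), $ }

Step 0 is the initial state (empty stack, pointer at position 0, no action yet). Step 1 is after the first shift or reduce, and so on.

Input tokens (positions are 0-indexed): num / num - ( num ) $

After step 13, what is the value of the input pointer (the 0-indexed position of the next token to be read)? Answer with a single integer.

Step 1: shift num. Stack=[num] ptr=1 lookahead=/ remaining=[/ num - ( num ) $]
Step 2: reduce F->num. Stack=[F] ptr=1 lookahead=/ remaining=[/ num - ( num ) $]
Step 3: reduce T->F. Stack=[T] ptr=1 lookahead=/ remaining=[/ num - ( num ) $]
Step 4: shift /. Stack=[T /] ptr=2 lookahead=num remaining=[num - ( num ) $]
Step 5: shift num. Stack=[T / num] ptr=3 lookahead=- remaining=[- ( num ) $]
Step 6: reduce F->num. Stack=[T / F] ptr=3 lookahead=- remaining=[- ( num ) $]
Step 7: reduce T->T / F. Stack=[T] ptr=3 lookahead=- remaining=[- ( num ) $]
Step 8: reduce E->T. Stack=[E] ptr=3 lookahead=- remaining=[- ( num ) $]
Step 9: shift -. Stack=[E -] ptr=4 lookahead=( remaining=[( num ) $]
Step 10: shift (. Stack=[E - (] ptr=5 lookahead=num remaining=[num ) $]
Step 11: shift num. Stack=[E - ( num] ptr=6 lookahead=) remaining=[) $]
Step 12: reduce F->num. Stack=[E - ( F] ptr=6 lookahead=) remaining=[) $]
Step 13: reduce T->F. Stack=[E - ( T] ptr=6 lookahead=) remaining=[) $]

Answer: 6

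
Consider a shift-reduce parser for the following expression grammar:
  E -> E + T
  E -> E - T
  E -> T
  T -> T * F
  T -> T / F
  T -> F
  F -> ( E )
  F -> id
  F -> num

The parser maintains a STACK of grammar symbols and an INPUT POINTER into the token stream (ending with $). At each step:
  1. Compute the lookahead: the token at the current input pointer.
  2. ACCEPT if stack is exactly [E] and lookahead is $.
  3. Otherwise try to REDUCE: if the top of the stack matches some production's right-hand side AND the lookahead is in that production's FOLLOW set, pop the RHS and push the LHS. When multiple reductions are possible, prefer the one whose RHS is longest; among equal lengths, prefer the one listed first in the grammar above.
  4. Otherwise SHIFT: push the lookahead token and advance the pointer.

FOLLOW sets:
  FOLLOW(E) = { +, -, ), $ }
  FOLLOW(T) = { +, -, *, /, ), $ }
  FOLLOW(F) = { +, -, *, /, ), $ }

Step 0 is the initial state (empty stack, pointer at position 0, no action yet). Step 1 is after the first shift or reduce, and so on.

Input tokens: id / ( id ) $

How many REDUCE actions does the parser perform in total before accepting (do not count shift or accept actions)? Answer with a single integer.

Answer: 8

Derivation:
Step 1: shift id. Stack=[id] ptr=1 lookahead=/ remaining=[/ ( id ) $]
Step 2: reduce F->id. Stack=[F] ptr=1 lookahead=/ remaining=[/ ( id ) $]
Step 3: reduce T->F. Stack=[T] ptr=1 lookahead=/ remaining=[/ ( id ) $]
Step 4: shift /. Stack=[T /] ptr=2 lookahead=( remaining=[( id ) $]
Step 5: shift (. Stack=[T / (] ptr=3 lookahead=id remaining=[id ) $]
Step 6: shift id. Stack=[T / ( id] ptr=4 lookahead=) remaining=[) $]
Step 7: reduce F->id. Stack=[T / ( F] ptr=4 lookahead=) remaining=[) $]
Step 8: reduce T->F. Stack=[T / ( T] ptr=4 lookahead=) remaining=[) $]
Step 9: reduce E->T. Stack=[T / ( E] ptr=4 lookahead=) remaining=[) $]
Step 10: shift ). Stack=[T / ( E )] ptr=5 lookahead=$ remaining=[$]
Step 11: reduce F->( E ). Stack=[T / F] ptr=5 lookahead=$ remaining=[$]
Step 12: reduce T->T / F. Stack=[T] ptr=5 lookahead=$ remaining=[$]
Step 13: reduce E->T. Stack=[E] ptr=5 lookahead=$ remaining=[$]
Step 14: accept. Stack=[E] ptr=5 lookahead=$ remaining=[$]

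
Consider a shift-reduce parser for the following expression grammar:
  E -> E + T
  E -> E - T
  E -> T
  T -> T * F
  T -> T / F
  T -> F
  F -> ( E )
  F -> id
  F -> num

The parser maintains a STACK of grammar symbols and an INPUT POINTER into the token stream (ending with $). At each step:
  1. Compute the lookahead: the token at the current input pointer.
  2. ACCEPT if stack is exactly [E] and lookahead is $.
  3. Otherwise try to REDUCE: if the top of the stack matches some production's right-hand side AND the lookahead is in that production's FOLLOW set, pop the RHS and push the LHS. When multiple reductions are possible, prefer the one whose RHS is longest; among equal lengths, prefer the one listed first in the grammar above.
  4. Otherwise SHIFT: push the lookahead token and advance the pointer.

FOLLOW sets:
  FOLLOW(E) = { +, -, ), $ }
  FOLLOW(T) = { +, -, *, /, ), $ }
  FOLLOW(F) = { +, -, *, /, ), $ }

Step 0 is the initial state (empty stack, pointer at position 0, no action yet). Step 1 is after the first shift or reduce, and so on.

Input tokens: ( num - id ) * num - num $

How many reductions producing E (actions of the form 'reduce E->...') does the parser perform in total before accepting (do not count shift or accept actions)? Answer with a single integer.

Answer: 4

Derivation:
Step 1: shift (. Stack=[(] ptr=1 lookahead=num remaining=[num - id ) * num - num $]
Step 2: shift num. Stack=[( num] ptr=2 lookahead=- remaining=[- id ) * num - num $]
Step 3: reduce F->num. Stack=[( F] ptr=2 lookahead=- remaining=[- id ) * num - num $]
Step 4: reduce T->F. Stack=[( T] ptr=2 lookahead=- remaining=[- id ) * num - num $]
Step 5: reduce E->T. Stack=[( E] ptr=2 lookahead=- remaining=[- id ) * num - num $]
Step 6: shift -. Stack=[( E -] ptr=3 lookahead=id remaining=[id ) * num - num $]
Step 7: shift id. Stack=[( E - id] ptr=4 lookahead=) remaining=[) * num - num $]
Step 8: reduce F->id. Stack=[( E - F] ptr=4 lookahead=) remaining=[) * num - num $]
Step 9: reduce T->F. Stack=[( E - T] ptr=4 lookahead=) remaining=[) * num - num $]
Step 10: reduce E->E - T. Stack=[( E] ptr=4 lookahead=) remaining=[) * num - num $]
Step 11: shift ). Stack=[( E )] ptr=5 lookahead=* remaining=[* num - num $]
Step 12: reduce F->( E ). Stack=[F] ptr=5 lookahead=* remaining=[* num - num $]
Step 13: reduce T->F. Stack=[T] ptr=5 lookahead=* remaining=[* num - num $]
Step 14: shift *. Stack=[T *] ptr=6 lookahead=num remaining=[num - num $]
Step 15: shift num. Stack=[T * num] ptr=7 lookahead=- remaining=[- num $]
Step 16: reduce F->num. Stack=[T * F] ptr=7 lookahead=- remaining=[- num $]
Step 17: reduce T->T * F. Stack=[T] ptr=7 lookahead=- remaining=[- num $]
Step 18: reduce E->T. Stack=[E] ptr=7 lookahead=- remaining=[- num $]
Step 19: shift -. Stack=[E -] ptr=8 lookahead=num remaining=[num $]
Step 20: shift num. Stack=[E - num] ptr=9 lookahead=$ remaining=[$]
Step 21: reduce F->num. Stack=[E - F] ptr=9 lookahead=$ remaining=[$]
Step 22: reduce T->F. Stack=[E - T] ptr=9 lookahead=$ remaining=[$]
Step 23: reduce E->E - T. Stack=[E] ptr=9 lookahead=$ remaining=[$]
Step 24: accept. Stack=[E] ptr=9 lookahead=$ remaining=[$]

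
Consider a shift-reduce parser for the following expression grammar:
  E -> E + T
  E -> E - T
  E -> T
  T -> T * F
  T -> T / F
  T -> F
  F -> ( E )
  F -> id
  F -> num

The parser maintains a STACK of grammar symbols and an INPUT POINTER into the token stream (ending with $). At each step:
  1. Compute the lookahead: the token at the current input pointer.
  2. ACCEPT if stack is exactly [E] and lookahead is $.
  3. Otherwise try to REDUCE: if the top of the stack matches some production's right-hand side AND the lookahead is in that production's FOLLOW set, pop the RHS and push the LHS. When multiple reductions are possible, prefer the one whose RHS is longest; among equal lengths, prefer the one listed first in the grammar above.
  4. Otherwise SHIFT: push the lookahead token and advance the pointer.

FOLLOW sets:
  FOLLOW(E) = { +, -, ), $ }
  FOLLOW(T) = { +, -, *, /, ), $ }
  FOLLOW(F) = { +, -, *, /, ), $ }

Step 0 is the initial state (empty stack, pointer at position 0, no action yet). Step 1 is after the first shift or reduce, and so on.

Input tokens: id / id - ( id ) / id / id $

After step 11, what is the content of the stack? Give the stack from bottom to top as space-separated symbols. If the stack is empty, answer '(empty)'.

Step 1: shift id. Stack=[id] ptr=1 lookahead=/ remaining=[/ id - ( id ) / id / id $]
Step 2: reduce F->id. Stack=[F] ptr=1 lookahead=/ remaining=[/ id - ( id ) / id / id $]
Step 3: reduce T->F. Stack=[T] ptr=1 lookahead=/ remaining=[/ id - ( id ) / id / id $]
Step 4: shift /. Stack=[T /] ptr=2 lookahead=id remaining=[id - ( id ) / id / id $]
Step 5: shift id. Stack=[T / id] ptr=3 lookahead=- remaining=[- ( id ) / id / id $]
Step 6: reduce F->id. Stack=[T / F] ptr=3 lookahead=- remaining=[- ( id ) / id / id $]
Step 7: reduce T->T / F. Stack=[T] ptr=3 lookahead=- remaining=[- ( id ) / id / id $]
Step 8: reduce E->T. Stack=[E] ptr=3 lookahead=- remaining=[- ( id ) / id / id $]
Step 9: shift -. Stack=[E -] ptr=4 lookahead=( remaining=[( id ) / id / id $]
Step 10: shift (. Stack=[E - (] ptr=5 lookahead=id remaining=[id ) / id / id $]
Step 11: shift id. Stack=[E - ( id] ptr=6 lookahead=) remaining=[) / id / id $]

Answer: E - ( id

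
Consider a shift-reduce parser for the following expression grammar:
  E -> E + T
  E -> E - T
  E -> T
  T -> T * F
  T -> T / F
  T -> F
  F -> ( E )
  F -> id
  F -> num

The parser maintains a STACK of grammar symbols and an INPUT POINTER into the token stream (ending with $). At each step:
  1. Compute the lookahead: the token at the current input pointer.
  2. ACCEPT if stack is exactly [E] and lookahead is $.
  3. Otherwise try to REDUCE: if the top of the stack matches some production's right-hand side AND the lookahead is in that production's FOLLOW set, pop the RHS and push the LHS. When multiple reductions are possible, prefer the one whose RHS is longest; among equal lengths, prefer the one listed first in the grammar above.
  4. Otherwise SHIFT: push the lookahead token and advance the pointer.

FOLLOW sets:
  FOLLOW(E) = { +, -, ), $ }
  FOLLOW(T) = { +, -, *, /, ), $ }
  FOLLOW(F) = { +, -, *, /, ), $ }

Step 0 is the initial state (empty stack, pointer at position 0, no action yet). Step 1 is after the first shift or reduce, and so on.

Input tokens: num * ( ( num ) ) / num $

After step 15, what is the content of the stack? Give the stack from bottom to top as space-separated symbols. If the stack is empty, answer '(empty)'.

Answer: T * ( E )

Derivation:
Step 1: shift num. Stack=[num] ptr=1 lookahead=* remaining=[* ( ( num ) ) / num $]
Step 2: reduce F->num. Stack=[F] ptr=1 lookahead=* remaining=[* ( ( num ) ) / num $]
Step 3: reduce T->F. Stack=[T] ptr=1 lookahead=* remaining=[* ( ( num ) ) / num $]
Step 4: shift *. Stack=[T *] ptr=2 lookahead=( remaining=[( ( num ) ) / num $]
Step 5: shift (. Stack=[T * (] ptr=3 lookahead=( remaining=[( num ) ) / num $]
Step 6: shift (. Stack=[T * ( (] ptr=4 lookahead=num remaining=[num ) ) / num $]
Step 7: shift num. Stack=[T * ( ( num] ptr=5 lookahead=) remaining=[) ) / num $]
Step 8: reduce F->num. Stack=[T * ( ( F] ptr=5 lookahead=) remaining=[) ) / num $]
Step 9: reduce T->F. Stack=[T * ( ( T] ptr=5 lookahead=) remaining=[) ) / num $]
Step 10: reduce E->T. Stack=[T * ( ( E] ptr=5 lookahead=) remaining=[) ) / num $]
Step 11: shift ). Stack=[T * ( ( E )] ptr=6 lookahead=) remaining=[) / num $]
Step 12: reduce F->( E ). Stack=[T * ( F] ptr=6 lookahead=) remaining=[) / num $]
Step 13: reduce T->F. Stack=[T * ( T] ptr=6 lookahead=) remaining=[) / num $]
Step 14: reduce E->T. Stack=[T * ( E] ptr=6 lookahead=) remaining=[) / num $]
Step 15: shift ). Stack=[T * ( E )] ptr=7 lookahead=/ remaining=[/ num $]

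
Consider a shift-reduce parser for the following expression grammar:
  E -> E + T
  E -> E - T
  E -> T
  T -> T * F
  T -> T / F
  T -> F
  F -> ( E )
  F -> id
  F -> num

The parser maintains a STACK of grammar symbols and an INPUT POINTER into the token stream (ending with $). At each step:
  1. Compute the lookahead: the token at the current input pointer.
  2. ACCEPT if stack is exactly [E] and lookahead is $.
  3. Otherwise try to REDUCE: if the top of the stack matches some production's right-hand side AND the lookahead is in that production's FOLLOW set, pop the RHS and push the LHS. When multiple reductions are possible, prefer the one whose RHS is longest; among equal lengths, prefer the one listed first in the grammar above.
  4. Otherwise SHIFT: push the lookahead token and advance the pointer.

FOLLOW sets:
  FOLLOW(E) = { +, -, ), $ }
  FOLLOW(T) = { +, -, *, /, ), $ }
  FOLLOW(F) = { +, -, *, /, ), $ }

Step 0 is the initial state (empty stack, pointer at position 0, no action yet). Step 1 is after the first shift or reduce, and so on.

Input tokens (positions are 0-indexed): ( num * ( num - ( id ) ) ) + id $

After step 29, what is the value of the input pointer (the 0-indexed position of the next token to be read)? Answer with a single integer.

Step 1: shift (. Stack=[(] ptr=1 lookahead=num remaining=[num * ( num - ( id ) ) ) + id $]
Step 2: shift num. Stack=[( num] ptr=2 lookahead=* remaining=[* ( num - ( id ) ) ) + id $]
Step 3: reduce F->num. Stack=[( F] ptr=2 lookahead=* remaining=[* ( num - ( id ) ) ) + id $]
Step 4: reduce T->F. Stack=[( T] ptr=2 lookahead=* remaining=[* ( num - ( id ) ) ) + id $]
Step 5: shift *. Stack=[( T *] ptr=3 lookahead=( remaining=[( num - ( id ) ) ) + id $]
Step 6: shift (. Stack=[( T * (] ptr=4 lookahead=num remaining=[num - ( id ) ) ) + id $]
Step 7: shift num. Stack=[( T * ( num] ptr=5 lookahead=- remaining=[- ( id ) ) ) + id $]
Step 8: reduce F->num. Stack=[( T * ( F] ptr=5 lookahead=- remaining=[- ( id ) ) ) + id $]
Step 9: reduce T->F. Stack=[( T * ( T] ptr=5 lookahead=- remaining=[- ( id ) ) ) + id $]
Step 10: reduce E->T. Stack=[( T * ( E] ptr=5 lookahead=- remaining=[- ( id ) ) ) + id $]
Step 11: shift -. Stack=[( T * ( E -] ptr=6 lookahead=( remaining=[( id ) ) ) + id $]
Step 12: shift (. Stack=[( T * ( E - (] ptr=7 lookahead=id remaining=[id ) ) ) + id $]
Step 13: shift id. Stack=[( T * ( E - ( id] ptr=8 lookahead=) remaining=[) ) ) + id $]
Step 14: reduce F->id. Stack=[( T * ( E - ( F] ptr=8 lookahead=) remaining=[) ) ) + id $]
Step 15: reduce T->F. Stack=[( T * ( E - ( T] ptr=8 lookahead=) remaining=[) ) ) + id $]
Step 16: reduce E->T. Stack=[( T * ( E - ( E] ptr=8 lookahead=) remaining=[) ) ) + id $]
Step 17: shift ). Stack=[( T * ( E - ( E )] ptr=9 lookahead=) remaining=[) ) + id $]
Step 18: reduce F->( E ). Stack=[( T * ( E - F] ptr=9 lookahead=) remaining=[) ) + id $]
Step 19: reduce T->F. Stack=[( T * ( E - T] ptr=9 lookahead=) remaining=[) ) + id $]
Step 20: reduce E->E - T. Stack=[( T * ( E] ptr=9 lookahead=) remaining=[) ) + id $]
Step 21: shift ). Stack=[( T * ( E )] ptr=10 lookahead=) remaining=[) + id $]
Step 22: reduce F->( E ). Stack=[( T * F] ptr=10 lookahead=) remaining=[) + id $]
Step 23: reduce T->T * F. Stack=[( T] ptr=10 lookahead=) remaining=[) + id $]
Step 24: reduce E->T. Stack=[( E] ptr=10 lookahead=) remaining=[) + id $]
Step 25: shift ). Stack=[( E )] ptr=11 lookahead=+ remaining=[+ id $]
Step 26: reduce F->( E ). Stack=[F] ptr=11 lookahead=+ remaining=[+ id $]
Step 27: reduce T->F. Stack=[T] ptr=11 lookahead=+ remaining=[+ id $]
Step 28: reduce E->T. Stack=[E] ptr=11 lookahead=+ remaining=[+ id $]
Step 29: shift +. Stack=[E +] ptr=12 lookahead=id remaining=[id $]

Answer: 12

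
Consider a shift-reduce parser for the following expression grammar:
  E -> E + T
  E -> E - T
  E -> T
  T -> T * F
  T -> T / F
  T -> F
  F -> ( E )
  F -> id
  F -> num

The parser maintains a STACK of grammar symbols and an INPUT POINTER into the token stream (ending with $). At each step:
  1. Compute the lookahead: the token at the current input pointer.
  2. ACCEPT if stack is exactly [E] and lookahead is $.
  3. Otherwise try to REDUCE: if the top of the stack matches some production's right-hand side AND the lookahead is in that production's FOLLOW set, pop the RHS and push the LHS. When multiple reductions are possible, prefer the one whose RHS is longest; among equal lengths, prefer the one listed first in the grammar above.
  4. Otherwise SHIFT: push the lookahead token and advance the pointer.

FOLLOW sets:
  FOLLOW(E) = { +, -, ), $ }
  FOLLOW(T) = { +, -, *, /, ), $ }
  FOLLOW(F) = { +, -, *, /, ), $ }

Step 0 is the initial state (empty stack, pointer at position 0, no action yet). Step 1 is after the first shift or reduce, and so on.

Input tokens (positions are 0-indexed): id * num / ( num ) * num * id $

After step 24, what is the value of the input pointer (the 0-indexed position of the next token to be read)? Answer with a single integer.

Step 1: shift id. Stack=[id] ptr=1 lookahead=* remaining=[* num / ( num ) * num * id $]
Step 2: reduce F->id. Stack=[F] ptr=1 lookahead=* remaining=[* num / ( num ) * num * id $]
Step 3: reduce T->F. Stack=[T] ptr=1 lookahead=* remaining=[* num / ( num ) * num * id $]
Step 4: shift *. Stack=[T *] ptr=2 lookahead=num remaining=[num / ( num ) * num * id $]
Step 5: shift num. Stack=[T * num] ptr=3 lookahead=/ remaining=[/ ( num ) * num * id $]
Step 6: reduce F->num. Stack=[T * F] ptr=3 lookahead=/ remaining=[/ ( num ) * num * id $]
Step 7: reduce T->T * F. Stack=[T] ptr=3 lookahead=/ remaining=[/ ( num ) * num * id $]
Step 8: shift /. Stack=[T /] ptr=4 lookahead=( remaining=[( num ) * num * id $]
Step 9: shift (. Stack=[T / (] ptr=5 lookahead=num remaining=[num ) * num * id $]
Step 10: shift num. Stack=[T / ( num] ptr=6 lookahead=) remaining=[) * num * id $]
Step 11: reduce F->num. Stack=[T / ( F] ptr=6 lookahead=) remaining=[) * num * id $]
Step 12: reduce T->F. Stack=[T / ( T] ptr=6 lookahead=) remaining=[) * num * id $]
Step 13: reduce E->T. Stack=[T / ( E] ptr=6 lookahead=) remaining=[) * num * id $]
Step 14: shift ). Stack=[T / ( E )] ptr=7 lookahead=* remaining=[* num * id $]
Step 15: reduce F->( E ). Stack=[T / F] ptr=7 lookahead=* remaining=[* num * id $]
Step 16: reduce T->T / F. Stack=[T] ptr=7 lookahead=* remaining=[* num * id $]
Step 17: shift *. Stack=[T *] ptr=8 lookahead=num remaining=[num * id $]
Step 18: shift num. Stack=[T * num] ptr=9 lookahead=* remaining=[* id $]
Step 19: reduce F->num. Stack=[T * F] ptr=9 lookahead=* remaining=[* id $]
Step 20: reduce T->T * F. Stack=[T] ptr=9 lookahead=* remaining=[* id $]
Step 21: shift *. Stack=[T *] ptr=10 lookahead=id remaining=[id $]
Step 22: shift id. Stack=[T * id] ptr=11 lookahead=$ remaining=[$]
Step 23: reduce F->id. Stack=[T * F] ptr=11 lookahead=$ remaining=[$]
Step 24: reduce T->T * F. Stack=[T] ptr=11 lookahead=$ remaining=[$]

Answer: 11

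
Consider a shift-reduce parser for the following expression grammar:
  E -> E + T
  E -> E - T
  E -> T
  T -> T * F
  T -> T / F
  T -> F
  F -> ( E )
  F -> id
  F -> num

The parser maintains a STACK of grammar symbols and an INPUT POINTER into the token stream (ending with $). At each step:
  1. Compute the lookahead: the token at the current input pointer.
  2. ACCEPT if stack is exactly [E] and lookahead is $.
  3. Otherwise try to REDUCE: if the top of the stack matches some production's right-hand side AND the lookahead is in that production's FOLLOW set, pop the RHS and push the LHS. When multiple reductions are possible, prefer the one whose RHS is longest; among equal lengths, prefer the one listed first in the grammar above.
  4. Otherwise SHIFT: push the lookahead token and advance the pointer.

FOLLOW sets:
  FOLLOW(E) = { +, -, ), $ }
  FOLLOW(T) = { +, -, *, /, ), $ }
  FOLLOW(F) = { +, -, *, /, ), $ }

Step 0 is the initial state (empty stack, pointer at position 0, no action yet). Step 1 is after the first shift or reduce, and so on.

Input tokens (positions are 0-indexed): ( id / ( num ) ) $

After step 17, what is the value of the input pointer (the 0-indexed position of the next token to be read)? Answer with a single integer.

Step 1: shift (. Stack=[(] ptr=1 lookahead=id remaining=[id / ( num ) ) $]
Step 2: shift id. Stack=[( id] ptr=2 lookahead=/ remaining=[/ ( num ) ) $]
Step 3: reduce F->id. Stack=[( F] ptr=2 lookahead=/ remaining=[/ ( num ) ) $]
Step 4: reduce T->F. Stack=[( T] ptr=2 lookahead=/ remaining=[/ ( num ) ) $]
Step 5: shift /. Stack=[( T /] ptr=3 lookahead=( remaining=[( num ) ) $]
Step 6: shift (. Stack=[( T / (] ptr=4 lookahead=num remaining=[num ) ) $]
Step 7: shift num. Stack=[( T / ( num] ptr=5 lookahead=) remaining=[) ) $]
Step 8: reduce F->num. Stack=[( T / ( F] ptr=5 lookahead=) remaining=[) ) $]
Step 9: reduce T->F. Stack=[( T / ( T] ptr=5 lookahead=) remaining=[) ) $]
Step 10: reduce E->T. Stack=[( T / ( E] ptr=5 lookahead=) remaining=[) ) $]
Step 11: shift ). Stack=[( T / ( E )] ptr=6 lookahead=) remaining=[) $]
Step 12: reduce F->( E ). Stack=[( T / F] ptr=6 lookahead=) remaining=[) $]
Step 13: reduce T->T / F. Stack=[( T] ptr=6 lookahead=) remaining=[) $]
Step 14: reduce E->T. Stack=[( E] ptr=6 lookahead=) remaining=[) $]
Step 15: shift ). Stack=[( E )] ptr=7 lookahead=$ remaining=[$]
Step 16: reduce F->( E ). Stack=[F] ptr=7 lookahead=$ remaining=[$]
Step 17: reduce T->F. Stack=[T] ptr=7 lookahead=$ remaining=[$]

Answer: 7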